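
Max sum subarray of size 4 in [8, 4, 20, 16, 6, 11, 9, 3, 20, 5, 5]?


[0:4]: 48
[1:5]: 46
[2:6]: 53
[3:7]: 42
[4:8]: 29
[5:9]: 43
[6:10]: 37
[7:11]: 33

Max: 53 at [2:6]


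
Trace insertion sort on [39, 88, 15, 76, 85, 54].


Initial: [39, 88, 15, 76, 85, 54]
Insert 88: [39, 88, 15, 76, 85, 54]
Insert 15: [15, 39, 88, 76, 85, 54]
Insert 76: [15, 39, 76, 88, 85, 54]
Insert 85: [15, 39, 76, 85, 88, 54]
Insert 54: [15, 39, 54, 76, 85, 88]

Sorted: [15, 39, 54, 76, 85, 88]


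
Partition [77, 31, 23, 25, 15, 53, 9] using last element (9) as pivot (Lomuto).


Pivot: 9
Place pivot at 0: [9, 31, 23, 25, 15, 53, 77]

Partitioned: [9, 31, 23, 25, 15, 53, 77]


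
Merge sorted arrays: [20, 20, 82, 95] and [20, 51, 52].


Take 20 from A
Take 20 from A
Take 20 from B
Take 51 from B
Take 52 from B

Merged: [20, 20, 20, 51, 52, 82, 95]


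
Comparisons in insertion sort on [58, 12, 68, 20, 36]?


Algorithm: insertion sort
Input: [58, 12, 68, 20, 36]
Sorted: [12, 20, 36, 58, 68]

8


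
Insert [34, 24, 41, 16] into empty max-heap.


Insert 34: [34]
Insert 24: [34, 24]
Insert 41: [41, 24, 34]
Insert 16: [41, 24, 34, 16]

Final heap: [41, 24, 34, 16]


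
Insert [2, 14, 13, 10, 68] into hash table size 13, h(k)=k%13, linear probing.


Insert 2: h=2 -> slot 2
Insert 14: h=1 -> slot 1
Insert 13: h=0 -> slot 0
Insert 10: h=10 -> slot 10
Insert 68: h=3 -> slot 3

Table: [13, 14, 2, 68, None, None, None, None, None, None, 10, None, None]


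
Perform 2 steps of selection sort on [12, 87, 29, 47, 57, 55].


Initial: [12, 87, 29, 47, 57, 55]
Step 1: min=12 at 0
  Swap: [12, 87, 29, 47, 57, 55]
Step 2: min=29 at 2
  Swap: [12, 29, 87, 47, 57, 55]

After 2 steps: [12, 29, 87, 47, 57, 55]


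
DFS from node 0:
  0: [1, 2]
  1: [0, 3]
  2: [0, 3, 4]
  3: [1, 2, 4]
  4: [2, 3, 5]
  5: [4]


Visit 0, push [2, 1]
Visit 1, push [3]
Visit 3, push [4, 2]
Visit 2, push [4]
Visit 4, push [5]
Visit 5, push []

DFS order: [0, 1, 3, 2, 4, 5]


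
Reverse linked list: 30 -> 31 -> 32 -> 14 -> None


Step 1: curr=30, set curr.next=prev(None) | reversed so far: 30
Step 2: curr=31, set curr.next=prev(30) | reversed so far: 31 -> 30
Step 3: curr=32, set curr.next=prev(31) | reversed so far: 32 -> 31 -> 30
Step 4: curr=14, set curr.next=prev(32) | reversed so far: 14 -> 32 -> 31 -> 30

14 -> 32 -> 31 -> 30 -> None


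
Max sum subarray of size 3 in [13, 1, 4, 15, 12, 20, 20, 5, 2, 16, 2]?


[0:3]: 18
[1:4]: 20
[2:5]: 31
[3:6]: 47
[4:7]: 52
[5:8]: 45
[6:9]: 27
[7:10]: 23
[8:11]: 20

Max: 52 at [4:7]


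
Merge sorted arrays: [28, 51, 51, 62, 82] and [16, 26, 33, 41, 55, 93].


Take 16 from B
Take 26 from B
Take 28 from A
Take 33 from B
Take 41 from B
Take 51 from A
Take 51 from A
Take 55 from B
Take 62 from A
Take 82 from A

Merged: [16, 26, 28, 33, 41, 51, 51, 55, 62, 82, 93]


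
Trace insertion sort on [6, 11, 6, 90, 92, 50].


Initial: [6, 11, 6, 90, 92, 50]
Insert 11: [6, 11, 6, 90, 92, 50]
Insert 6: [6, 6, 11, 90, 92, 50]
Insert 90: [6, 6, 11, 90, 92, 50]
Insert 92: [6, 6, 11, 90, 92, 50]
Insert 50: [6, 6, 11, 50, 90, 92]

Sorted: [6, 6, 11, 50, 90, 92]


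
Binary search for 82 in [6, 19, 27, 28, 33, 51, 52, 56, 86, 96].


Step 1: lo=0, hi=9, mid=4, val=33
Step 2: lo=5, hi=9, mid=7, val=56
Step 3: lo=8, hi=9, mid=8, val=86

Not found


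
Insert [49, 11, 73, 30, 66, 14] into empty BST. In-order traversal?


Insert 49: root
Insert 11: L from 49
Insert 73: R from 49
Insert 30: L from 49 -> R from 11
Insert 66: R from 49 -> L from 73
Insert 14: L from 49 -> R from 11 -> L from 30

In-order: [11, 14, 30, 49, 66, 73]


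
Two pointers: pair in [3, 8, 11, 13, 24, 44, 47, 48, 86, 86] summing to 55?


lo=0(3)+hi=9(86)=89
lo=0(3)+hi=8(86)=89
lo=0(3)+hi=7(48)=51
lo=1(8)+hi=7(48)=56
lo=1(8)+hi=6(47)=55

Yes: 8+47=55


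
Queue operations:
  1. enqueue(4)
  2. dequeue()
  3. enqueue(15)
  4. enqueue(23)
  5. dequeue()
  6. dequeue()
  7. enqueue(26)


enqueue(4) -> [4]
dequeue()->4, []
enqueue(15) -> [15]
enqueue(23) -> [15, 23]
dequeue()->15, [23]
dequeue()->23, []
enqueue(26) -> [26]

Final queue: [26]


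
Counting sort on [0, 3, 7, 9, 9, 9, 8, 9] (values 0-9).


Input: [0, 3, 7, 9, 9, 9, 8, 9]
Counts: [1, 0, 0, 1, 0, 0, 0, 1, 1, 4]

Sorted: [0, 3, 7, 8, 9, 9, 9, 9]


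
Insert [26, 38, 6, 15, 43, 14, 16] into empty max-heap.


Insert 26: [26]
Insert 38: [38, 26]
Insert 6: [38, 26, 6]
Insert 15: [38, 26, 6, 15]
Insert 43: [43, 38, 6, 15, 26]
Insert 14: [43, 38, 14, 15, 26, 6]
Insert 16: [43, 38, 16, 15, 26, 6, 14]

Final heap: [43, 38, 16, 15, 26, 6, 14]


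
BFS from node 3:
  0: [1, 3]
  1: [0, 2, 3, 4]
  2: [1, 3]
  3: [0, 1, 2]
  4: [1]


Visit 3, enqueue [0, 1, 2]
Visit 0, enqueue []
Visit 1, enqueue [4]
Visit 2, enqueue []
Visit 4, enqueue []

BFS order: [3, 0, 1, 2, 4]


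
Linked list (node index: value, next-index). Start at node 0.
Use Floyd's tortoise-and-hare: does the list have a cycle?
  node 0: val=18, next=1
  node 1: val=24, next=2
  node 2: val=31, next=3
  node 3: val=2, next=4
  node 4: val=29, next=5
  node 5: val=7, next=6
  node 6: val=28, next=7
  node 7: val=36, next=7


Floyd's tortoise (slow, +1) and hare (fast, +2):
  init: slow=0, fast=0
  step 1: slow=1, fast=2
  step 2: slow=2, fast=4
  step 3: slow=3, fast=6
  step 4: slow=4, fast=7
  step 5: slow=5, fast=7
  step 6: slow=6, fast=7
  step 7: slow=7, fast=7
  slow == fast at node 7: cycle detected

Cycle: yes


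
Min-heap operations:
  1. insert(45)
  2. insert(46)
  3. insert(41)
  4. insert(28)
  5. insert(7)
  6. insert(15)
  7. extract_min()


insert(45) -> [45]
insert(46) -> [45, 46]
insert(41) -> [41, 46, 45]
insert(28) -> [28, 41, 45, 46]
insert(7) -> [7, 28, 45, 46, 41]
insert(15) -> [7, 28, 15, 46, 41, 45]
extract_min()->7, [15, 28, 45, 46, 41]

Final heap: [15, 28, 45, 46, 41]


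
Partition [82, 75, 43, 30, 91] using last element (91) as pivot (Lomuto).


Pivot: 91
  82 <= 91: advance i (no swap)
  75 <= 91: advance i (no swap)
  43 <= 91: advance i (no swap)
  30 <= 91: advance i (no swap)
Place pivot at 4: [82, 75, 43, 30, 91]

Partitioned: [82, 75, 43, 30, 91]


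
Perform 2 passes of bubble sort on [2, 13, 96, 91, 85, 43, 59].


Initial: [2, 13, 96, 91, 85, 43, 59]
Pass 1: [2, 13, 91, 85, 43, 59, 96] (4 swaps)
Pass 2: [2, 13, 85, 43, 59, 91, 96] (3 swaps)

After 2 passes: [2, 13, 85, 43, 59, 91, 96]


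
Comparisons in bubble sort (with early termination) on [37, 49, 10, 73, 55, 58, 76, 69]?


Algorithm: bubble sort (with early termination)
Input: [37, 49, 10, 73, 55, 58, 76, 69]
Sorted: [10, 37, 49, 55, 58, 69, 73, 76]

18


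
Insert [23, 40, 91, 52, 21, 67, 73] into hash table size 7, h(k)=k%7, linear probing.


Insert 23: h=2 -> slot 2
Insert 40: h=5 -> slot 5
Insert 91: h=0 -> slot 0
Insert 52: h=3 -> slot 3
Insert 21: h=0, 1 probes -> slot 1
Insert 67: h=4 -> slot 4
Insert 73: h=3, 3 probes -> slot 6

Table: [91, 21, 23, 52, 67, 40, 73]


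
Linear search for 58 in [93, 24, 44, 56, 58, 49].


i=0: 93!=58
i=1: 24!=58
i=2: 44!=58
i=3: 56!=58
i=4: 58==58 found!

Found at 4, 5 comps


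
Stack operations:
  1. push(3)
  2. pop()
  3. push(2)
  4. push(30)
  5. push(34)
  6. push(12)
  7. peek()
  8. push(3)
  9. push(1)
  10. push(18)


push(3) -> [3]
pop()->3, []
push(2) -> [2]
push(30) -> [2, 30]
push(34) -> [2, 30, 34]
push(12) -> [2, 30, 34, 12]
peek()->12
push(3) -> [2, 30, 34, 12, 3]
push(1) -> [2, 30, 34, 12, 3, 1]
push(18) -> [2, 30, 34, 12, 3, 1, 18]

Final stack: [2, 30, 34, 12, 3, 1, 18]


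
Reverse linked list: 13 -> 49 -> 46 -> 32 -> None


Step 1: curr=13, set curr.next=prev(None) | reversed so far: 13
Step 2: curr=49, set curr.next=prev(13) | reversed so far: 49 -> 13
Step 3: curr=46, set curr.next=prev(49) | reversed so far: 46 -> 49 -> 13
Step 4: curr=32, set curr.next=prev(46) | reversed so far: 32 -> 46 -> 49 -> 13

32 -> 46 -> 49 -> 13 -> None


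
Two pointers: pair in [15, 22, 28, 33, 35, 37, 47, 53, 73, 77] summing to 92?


lo=0(15)+hi=9(77)=92

Yes: 15+77=92


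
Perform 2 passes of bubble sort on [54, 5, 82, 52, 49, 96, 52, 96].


Initial: [54, 5, 82, 52, 49, 96, 52, 96]
Pass 1: [5, 54, 52, 49, 82, 52, 96, 96] (4 swaps)
Pass 2: [5, 52, 49, 54, 52, 82, 96, 96] (3 swaps)

After 2 passes: [5, 52, 49, 54, 52, 82, 96, 96]


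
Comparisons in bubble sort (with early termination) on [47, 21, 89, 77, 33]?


Algorithm: bubble sort (with early termination)
Input: [47, 21, 89, 77, 33]
Sorted: [21, 33, 47, 77, 89]

10


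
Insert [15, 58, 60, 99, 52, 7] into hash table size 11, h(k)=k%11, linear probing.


Insert 15: h=4 -> slot 4
Insert 58: h=3 -> slot 3
Insert 60: h=5 -> slot 5
Insert 99: h=0 -> slot 0
Insert 52: h=8 -> slot 8
Insert 7: h=7 -> slot 7

Table: [99, None, None, 58, 15, 60, None, 7, 52, None, None]


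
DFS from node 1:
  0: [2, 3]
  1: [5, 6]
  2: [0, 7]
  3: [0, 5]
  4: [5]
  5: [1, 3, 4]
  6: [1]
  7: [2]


Visit 1, push [6, 5]
Visit 5, push [4, 3]
Visit 3, push [0]
Visit 0, push [2]
Visit 2, push [7]
Visit 7, push []
Visit 4, push []
Visit 6, push []

DFS order: [1, 5, 3, 0, 2, 7, 4, 6]


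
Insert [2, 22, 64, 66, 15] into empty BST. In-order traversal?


Insert 2: root
Insert 22: R from 2
Insert 64: R from 2 -> R from 22
Insert 66: R from 2 -> R from 22 -> R from 64
Insert 15: R from 2 -> L from 22

In-order: [2, 15, 22, 64, 66]


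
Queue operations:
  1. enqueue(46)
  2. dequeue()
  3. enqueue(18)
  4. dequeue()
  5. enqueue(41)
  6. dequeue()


enqueue(46) -> [46]
dequeue()->46, []
enqueue(18) -> [18]
dequeue()->18, []
enqueue(41) -> [41]
dequeue()->41, []

Final queue: []


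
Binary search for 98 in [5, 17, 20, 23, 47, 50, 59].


Step 1: lo=0, hi=6, mid=3, val=23
Step 2: lo=4, hi=6, mid=5, val=50
Step 3: lo=6, hi=6, mid=6, val=59

Not found


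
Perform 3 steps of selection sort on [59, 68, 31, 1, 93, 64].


Initial: [59, 68, 31, 1, 93, 64]
Step 1: min=1 at 3
  Swap: [1, 68, 31, 59, 93, 64]
Step 2: min=31 at 2
  Swap: [1, 31, 68, 59, 93, 64]
Step 3: min=59 at 3
  Swap: [1, 31, 59, 68, 93, 64]

After 3 steps: [1, 31, 59, 68, 93, 64]


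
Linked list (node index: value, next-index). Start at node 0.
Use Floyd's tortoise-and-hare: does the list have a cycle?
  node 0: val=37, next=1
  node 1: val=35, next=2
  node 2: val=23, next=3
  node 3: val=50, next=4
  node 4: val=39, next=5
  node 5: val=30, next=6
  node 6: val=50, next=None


Floyd's tortoise (slow, +1) and hare (fast, +2):
  init: slow=0, fast=0
  step 1: slow=1, fast=2
  step 2: slow=2, fast=4
  step 3: slow=3, fast=6
  step 4: fast -> None, no cycle

Cycle: no


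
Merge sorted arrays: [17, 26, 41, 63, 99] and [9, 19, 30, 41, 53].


Take 9 from B
Take 17 from A
Take 19 from B
Take 26 from A
Take 30 from B
Take 41 from A
Take 41 from B
Take 53 from B

Merged: [9, 17, 19, 26, 30, 41, 41, 53, 63, 99]


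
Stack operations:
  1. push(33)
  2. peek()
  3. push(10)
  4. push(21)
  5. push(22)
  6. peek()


push(33) -> [33]
peek()->33
push(10) -> [33, 10]
push(21) -> [33, 10, 21]
push(22) -> [33, 10, 21, 22]
peek()->22

Final stack: [33, 10, 21, 22]


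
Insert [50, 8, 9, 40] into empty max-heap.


Insert 50: [50]
Insert 8: [50, 8]
Insert 9: [50, 8, 9]
Insert 40: [50, 40, 9, 8]

Final heap: [50, 40, 9, 8]


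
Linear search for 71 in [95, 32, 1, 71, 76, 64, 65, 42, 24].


i=0: 95!=71
i=1: 32!=71
i=2: 1!=71
i=3: 71==71 found!

Found at 3, 4 comps


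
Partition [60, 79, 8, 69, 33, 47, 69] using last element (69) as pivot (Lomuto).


Pivot: 69
  60 <= 69: advance i (no swap)
  8 <= 69: swap -> [60, 8, 79, 69, 33, 47, 69]
  69 <= 69: swap -> [60, 8, 69, 79, 33, 47, 69]
  33 <= 69: swap -> [60, 8, 69, 33, 79, 47, 69]
  47 <= 69: swap -> [60, 8, 69, 33, 47, 79, 69]
Place pivot at 5: [60, 8, 69, 33, 47, 69, 79]

Partitioned: [60, 8, 69, 33, 47, 69, 79]


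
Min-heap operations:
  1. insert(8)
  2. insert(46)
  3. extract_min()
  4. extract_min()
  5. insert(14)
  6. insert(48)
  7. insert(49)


insert(8) -> [8]
insert(46) -> [8, 46]
extract_min()->8, [46]
extract_min()->46, []
insert(14) -> [14]
insert(48) -> [14, 48]
insert(49) -> [14, 48, 49]

Final heap: [14, 48, 49]


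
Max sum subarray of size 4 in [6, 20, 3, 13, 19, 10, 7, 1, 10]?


[0:4]: 42
[1:5]: 55
[2:6]: 45
[3:7]: 49
[4:8]: 37
[5:9]: 28

Max: 55 at [1:5]


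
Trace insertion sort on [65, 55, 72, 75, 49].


Initial: [65, 55, 72, 75, 49]
Insert 55: [55, 65, 72, 75, 49]
Insert 72: [55, 65, 72, 75, 49]
Insert 75: [55, 65, 72, 75, 49]
Insert 49: [49, 55, 65, 72, 75]

Sorted: [49, 55, 65, 72, 75]


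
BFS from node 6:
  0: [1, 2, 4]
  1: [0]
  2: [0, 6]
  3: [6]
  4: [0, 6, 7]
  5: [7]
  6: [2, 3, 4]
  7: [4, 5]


Visit 6, enqueue [2, 3, 4]
Visit 2, enqueue [0]
Visit 3, enqueue []
Visit 4, enqueue [7]
Visit 0, enqueue [1]
Visit 7, enqueue [5]
Visit 1, enqueue []
Visit 5, enqueue []

BFS order: [6, 2, 3, 4, 0, 7, 1, 5]


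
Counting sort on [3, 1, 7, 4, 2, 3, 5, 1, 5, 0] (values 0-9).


Input: [3, 1, 7, 4, 2, 3, 5, 1, 5, 0]
Counts: [1, 2, 1, 2, 1, 2, 0, 1, 0, 0]

Sorted: [0, 1, 1, 2, 3, 3, 4, 5, 5, 7]


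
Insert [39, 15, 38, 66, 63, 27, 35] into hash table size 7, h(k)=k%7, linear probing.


Insert 39: h=4 -> slot 4
Insert 15: h=1 -> slot 1
Insert 38: h=3 -> slot 3
Insert 66: h=3, 2 probes -> slot 5
Insert 63: h=0 -> slot 0
Insert 27: h=6 -> slot 6
Insert 35: h=0, 2 probes -> slot 2

Table: [63, 15, 35, 38, 39, 66, 27]


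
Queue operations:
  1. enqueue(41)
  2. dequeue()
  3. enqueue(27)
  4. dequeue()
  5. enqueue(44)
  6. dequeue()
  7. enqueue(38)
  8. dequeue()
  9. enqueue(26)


enqueue(41) -> [41]
dequeue()->41, []
enqueue(27) -> [27]
dequeue()->27, []
enqueue(44) -> [44]
dequeue()->44, []
enqueue(38) -> [38]
dequeue()->38, []
enqueue(26) -> [26]

Final queue: [26]


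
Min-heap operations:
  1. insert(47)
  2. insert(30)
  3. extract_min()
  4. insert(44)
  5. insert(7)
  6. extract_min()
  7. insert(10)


insert(47) -> [47]
insert(30) -> [30, 47]
extract_min()->30, [47]
insert(44) -> [44, 47]
insert(7) -> [7, 47, 44]
extract_min()->7, [44, 47]
insert(10) -> [10, 47, 44]

Final heap: [10, 47, 44]


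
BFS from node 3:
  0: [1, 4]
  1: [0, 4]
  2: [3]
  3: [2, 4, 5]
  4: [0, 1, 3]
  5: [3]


Visit 3, enqueue [2, 4, 5]
Visit 2, enqueue []
Visit 4, enqueue [0, 1]
Visit 5, enqueue []
Visit 0, enqueue []
Visit 1, enqueue []

BFS order: [3, 2, 4, 5, 0, 1]


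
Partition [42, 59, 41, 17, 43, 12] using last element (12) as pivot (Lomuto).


Pivot: 12
Place pivot at 0: [12, 59, 41, 17, 43, 42]

Partitioned: [12, 59, 41, 17, 43, 42]


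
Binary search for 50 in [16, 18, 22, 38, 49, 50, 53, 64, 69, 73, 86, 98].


Step 1: lo=0, hi=11, mid=5, val=50

Found at index 5


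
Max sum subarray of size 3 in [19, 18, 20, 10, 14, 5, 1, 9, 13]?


[0:3]: 57
[1:4]: 48
[2:5]: 44
[3:6]: 29
[4:7]: 20
[5:8]: 15
[6:9]: 23

Max: 57 at [0:3]


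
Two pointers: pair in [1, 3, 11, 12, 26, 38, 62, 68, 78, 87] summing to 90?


lo=0(1)+hi=9(87)=88
lo=1(3)+hi=9(87)=90

Yes: 3+87=90


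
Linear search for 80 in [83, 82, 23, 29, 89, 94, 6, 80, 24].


i=0: 83!=80
i=1: 82!=80
i=2: 23!=80
i=3: 29!=80
i=4: 89!=80
i=5: 94!=80
i=6: 6!=80
i=7: 80==80 found!

Found at 7, 8 comps


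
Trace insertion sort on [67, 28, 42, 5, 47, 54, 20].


Initial: [67, 28, 42, 5, 47, 54, 20]
Insert 28: [28, 67, 42, 5, 47, 54, 20]
Insert 42: [28, 42, 67, 5, 47, 54, 20]
Insert 5: [5, 28, 42, 67, 47, 54, 20]
Insert 47: [5, 28, 42, 47, 67, 54, 20]
Insert 54: [5, 28, 42, 47, 54, 67, 20]
Insert 20: [5, 20, 28, 42, 47, 54, 67]

Sorted: [5, 20, 28, 42, 47, 54, 67]


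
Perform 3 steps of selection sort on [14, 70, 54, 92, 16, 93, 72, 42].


Initial: [14, 70, 54, 92, 16, 93, 72, 42]
Step 1: min=14 at 0
  Swap: [14, 70, 54, 92, 16, 93, 72, 42]
Step 2: min=16 at 4
  Swap: [14, 16, 54, 92, 70, 93, 72, 42]
Step 3: min=42 at 7
  Swap: [14, 16, 42, 92, 70, 93, 72, 54]

After 3 steps: [14, 16, 42, 92, 70, 93, 72, 54]


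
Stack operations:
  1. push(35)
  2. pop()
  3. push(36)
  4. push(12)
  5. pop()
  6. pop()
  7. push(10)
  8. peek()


push(35) -> [35]
pop()->35, []
push(36) -> [36]
push(12) -> [36, 12]
pop()->12, [36]
pop()->36, []
push(10) -> [10]
peek()->10

Final stack: [10]


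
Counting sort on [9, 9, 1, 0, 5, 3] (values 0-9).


Input: [9, 9, 1, 0, 5, 3]
Counts: [1, 1, 0, 1, 0, 1, 0, 0, 0, 2]

Sorted: [0, 1, 3, 5, 9, 9]


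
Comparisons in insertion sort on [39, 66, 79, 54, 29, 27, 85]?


Algorithm: insertion sort
Input: [39, 66, 79, 54, 29, 27, 85]
Sorted: [27, 29, 39, 54, 66, 79, 85]

15


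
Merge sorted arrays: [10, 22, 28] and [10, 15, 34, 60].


Take 10 from A
Take 10 from B
Take 15 from B
Take 22 from A
Take 28 from A

Merged: [10, 10, 15, 22, 28, 34, 60]


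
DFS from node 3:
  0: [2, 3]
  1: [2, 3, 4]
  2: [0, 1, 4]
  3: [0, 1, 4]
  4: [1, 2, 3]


Visit 3, push [4, 1, 0]
Visit 0, push [2]
Visit 2, push [4, 1]
Visit 1, push [4]
Visit 4, push []

DFS order: [3, 0, 2, 1, 4]


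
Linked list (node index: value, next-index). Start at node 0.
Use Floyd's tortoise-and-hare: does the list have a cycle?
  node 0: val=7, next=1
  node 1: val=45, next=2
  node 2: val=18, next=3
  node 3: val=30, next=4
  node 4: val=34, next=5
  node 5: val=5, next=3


Floyd's tortoise (slow, +1) and hare (fast, +2):
  init: slow=0, fast=0
  step 1: slow=1, fast=2
  step 2: slow=2, fast=4
  step 3: slow=3, fast=3
  slow == fast at node 3: cycle detected

Cycle: yes


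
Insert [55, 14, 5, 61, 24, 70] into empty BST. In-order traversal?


Insert 55: root
Insert 14: L from 55
Insert 5: L from 55 -> L from 14
Insert 61: R from 55
Insert 24: L from 55 -> R from 14
Insert 70: R from 55 -> R from 61

In-order: [5, 14, 24, 55, 61, 70]


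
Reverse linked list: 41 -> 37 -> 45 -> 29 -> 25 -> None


Step 1: curr=41, set curr.next=prev(None) | reversed so far: 41
Step 2: curr=37, set curr.next=prev(41) | reversed so far: 37 -> 41
Step 3: curr=45, set curr.next=prev(37) | reversed so far: 45 -> 37 -> 41
Step 4: curr=29, set curr.next=prev(45) | reversed so far: 29 -> 45 -> 37 -> 41
Step 5: curr=25, set curr.next=prev(29) | reversed so far: 25 -> 29 -> 45 -> 37 -> 41

25 -> 29 -> 45 -> 37 -> 41 -> None


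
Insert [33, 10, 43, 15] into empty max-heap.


Insert 33: [33]
Insert 10: [33, 10]
Insert 43: [43, 10, 33]
Insert 15: [43, 15, 33, 10]

Final heap: [43, 15, 33, 10]


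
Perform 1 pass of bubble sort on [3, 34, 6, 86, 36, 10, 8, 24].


Initial: [3, 34, 6, 86, 36, 10, 8, 24]
Pass 1: [3, 6, 34, 36, 10, 8, 24, 86] (5 swaps)

After 1 pass: [3, 6, 34, 36, 10, 8, 24, 86]


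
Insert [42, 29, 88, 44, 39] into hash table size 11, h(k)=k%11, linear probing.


Insert 42: h=9 -> slot 9
Insert 29: h=7 -> slot 7
Insert 88: h=0 -> slot 0
Insert 44: h=0, 1 probes -> slot 1
Insert 39: h=6 -> slot 6

Table: [88, 44, None, None, None, None, 39, 29, None, 42, None]


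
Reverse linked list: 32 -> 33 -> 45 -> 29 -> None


Step 1: curr=32, set curr.next=prev(None) | reversed so far: 32
Step 2: curr=33, set curr.next=prev(32) | reversed so far: 33 -> 32
Step 3: curr=45, set curr.next=prev(33) | reversed so far: 45 -> 33 -> 32
Step 4: curr=29, set curr.next=prev(45) | reversed so far: 29 -> 45 -> 33 -> 32

29 -> 45 -> 33 -> 32 -> None


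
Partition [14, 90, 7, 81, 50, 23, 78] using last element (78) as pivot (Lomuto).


Pivot: 78
  14 <= 78: advance i (no swap)
  7 <= 78: swap -> [14, 7, 90, 81, 50, 23, 78]
  50 <= 78: swap -> [14, 7, 50, 81, 90, 23, 78]
  23 <= 78: swap -> [14, 7, 50, 23, 90, 81, 78]
Place pivot at 4: [14, 7, 50, 23, 78, 81, 90]

Partitioned: [14, 7, 50, 23, 78, 81, 90]


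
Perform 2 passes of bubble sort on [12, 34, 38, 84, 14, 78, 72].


Initial: [12, 34, 38, 84, 14, 78, 72]
Pass 1: [12, 34, 38, 14, 78, 72, 84] (3 swaps)
Pass 2: [12, 34, 14, 38, 72, 78, 84] (2 swaps)

After 2 passes: [12, 34, 14, 38, 72, 78, 84]


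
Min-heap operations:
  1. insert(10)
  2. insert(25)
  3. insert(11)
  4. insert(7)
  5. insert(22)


insert(10) -> [10]
insert(25) -> [10, 25]
insert(11) -> [10, 25, 11]
insert(7) -> [7, 10, 11, 25]
insert(22) -> [7, 10, 11, 25, 22]

Final heap: [7, 10, 11, 25, 22]


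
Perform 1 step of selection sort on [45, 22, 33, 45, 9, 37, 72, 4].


Initial: [45, 22, 33, 45, 9, 37, 72, 4]
Step 1: min=4 at 7
  Swap: [4, 22, 33, 45, 9, 37, 72, 45]

After 1 step: [4, 22, 33, 45, 9, 37, 72, 45]


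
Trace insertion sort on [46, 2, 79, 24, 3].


Initial: [46, 2, 79, 24, 3]
Insert 2: [2, 46, 79, 24, 3]
Insert 79: [2, 46, 79, 24, 3]
Insert 24: [2, 24, 46, 79, 3]
Insert 3: [2, 3, 24, 46, 79]

Sorted: [2, 3, 24, 46, 79]


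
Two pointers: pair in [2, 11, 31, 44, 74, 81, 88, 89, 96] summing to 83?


lo=0(2)+hi=8(96)=98
lo=0(2)+hi=7(89)=91
lo=0(2)+hi=6(88)=90
lo=0(2)+hi=5(81)=83

Yes: 2+81=83


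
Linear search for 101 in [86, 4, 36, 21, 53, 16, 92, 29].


i=0: 86!=101
i=1: 4!=101
i=2: 36!=101
i=3: 21!=101
i=4: 53!=101
i=5: 16!=101
i=6: 92!=101
i=7: 29!=101

Not found, 8 comps


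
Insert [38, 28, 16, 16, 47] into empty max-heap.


Insert 38: [38]
Insert 28: [38, 28]
Insert 16: [38, 28, 16]
Insert 16: [38, 28, 16, 16]
Insert 47: [47, 38, 16, 16, 28]

Final heap: [47, 38, 16, 16, 28]


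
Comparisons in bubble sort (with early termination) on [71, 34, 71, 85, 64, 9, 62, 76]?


Algorithm: bubble sort (with early termination)
Input: [71, 34, 71, 85, 64, 9, 62, 76]
Sorted: [9, 34, 62, 64, 71, 71, 76, 85]

27


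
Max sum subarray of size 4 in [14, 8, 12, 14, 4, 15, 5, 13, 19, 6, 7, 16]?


[0:4]: 48
[1:5]: 38
[2:6]: 45
[3:7]: 38
[4:8]: 37
[5:9]: 52
[6:10]: 43
[7:11]: 45
[8:12]: 48

Max: 52 at [5:9]


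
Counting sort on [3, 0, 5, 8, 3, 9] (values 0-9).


Input: [3, 0, 5, 8, 3, 9]
Counts: [1, 0, 0, 2, 0, 1, 0, 0, 1, 1]

Sorted: [0, 3, 3, 5, 8, 9]


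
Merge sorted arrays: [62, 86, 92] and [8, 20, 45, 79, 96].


Take 8 from B
Take 20 from B
Take 45 from B
Take 62 from A
Take 79 from B
Take 86 from A
Take 92 from A

Merged: [8, 20, 45, 62, 79, 86, 92, 96]


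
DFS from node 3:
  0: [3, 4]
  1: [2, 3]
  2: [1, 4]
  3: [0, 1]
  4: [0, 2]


Visit 3, push [1, 0]
Visit 0, push [4]
Visit 4, push [2]
Visit 2, push [1]
Visit 1, push []

DFS order: [3, 0, 4, 2, 1]


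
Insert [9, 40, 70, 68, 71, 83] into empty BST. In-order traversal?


Insert 9: root
Insert 40: R from 9
Insert 70: R from 9 -> R from 40
Insert 68: R from 9 -> R from 40 -> L from 70
Insert 71: R from 9 -> R from 40 -> R from 70
Insert 83: R from 9 -> R from 40 -> R from 70 -> R from 71

In-order: [9, 40, 68, 70, 71, 83]


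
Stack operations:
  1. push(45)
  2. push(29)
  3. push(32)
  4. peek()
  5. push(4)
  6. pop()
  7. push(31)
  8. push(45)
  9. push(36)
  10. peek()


push(45) -> [45]
push(29) -> [45, 29]
push(32) -> [45, 29, 32]
peek()->32
push(4) -> [45, 29, 32, 4]
pop()->4, [45, 29, 32]
push(31) -> [45, 29, 32, 31]
push(45) -> [45, 29, 32, 31, 45]
push(36) -> [45, 29, 32, 31, 45, 36]
peek()->36

Final stack: [45, 29, 32, 31, 45, 36]


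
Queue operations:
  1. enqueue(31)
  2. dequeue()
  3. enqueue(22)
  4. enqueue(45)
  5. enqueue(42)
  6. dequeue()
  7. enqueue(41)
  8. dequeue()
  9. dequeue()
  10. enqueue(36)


enqueue(31) -> [31]
dequeue()->31, []
enqueue(22) -> [22]
enqueue(45) -> [22, 45]
enqueue(42) -> [22, 45, 42]
dequeue()->22, [45, 42]
enqueue(41) -> [45, 42, 41]
dequeue()->45, [42, 41]
dequeue()->42, [41]
enqueue(36) -> [41, 36]

Final queue: [41, 36]


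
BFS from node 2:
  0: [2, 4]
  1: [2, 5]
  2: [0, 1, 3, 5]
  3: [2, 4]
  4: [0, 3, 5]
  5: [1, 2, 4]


Visit 2, enqueue [0, 1, 3, 5]
Visit 0, enqueue [4]
Visit 1, enqueue []
Visit 3, enqueue []
Visit 5, enqueue []
Visit 4, enqueue []

BFS order: [2, 0, 1, 3, 5, 4]


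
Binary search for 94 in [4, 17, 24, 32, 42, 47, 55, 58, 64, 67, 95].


Step 1: lo=0, hi=10, mid=5, val=47
Step 2: lo=6, hi=10, mid=8, val=64
Step 3: lo=9, hi=10, mid=9, val=67
Step 4: lo=10, hi=10, mid=10, val=95

Not found


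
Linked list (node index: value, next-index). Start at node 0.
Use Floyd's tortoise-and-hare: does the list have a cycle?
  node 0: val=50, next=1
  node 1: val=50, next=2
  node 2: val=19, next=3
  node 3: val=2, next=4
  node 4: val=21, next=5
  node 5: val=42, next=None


Floyd's tortoise (slow, +1) and hare (fast, +2):
  init: slow=0, fast=0
  step 1: slow=1, fast=2
  step 2: slow=2, fast=4
  step 3: fast 4->5->None, no cycle

Cycle: no


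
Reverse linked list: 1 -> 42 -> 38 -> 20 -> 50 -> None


Step 1: curr=1, set curr.next=prev(None) | reversed so far: 1
Step 2: curr=42, set curr.next=prev(1) | reversed so far: 42 -> 1
Step 3: curr=38, set curr.next=prev(42) | reversed so far: 38 -> 42 -> 1
Step 4: curr=20, set curr.next=prev(38) | reversed so far: 20 -> 38 -> 42 -> 1
Step 5: curr=50, set curr.next=prev(20) | reversed so far: 50 -> 20 -> 38 -> 42 -> 1

50 -> 20 -> 38 -> 42 -> 1 -> None


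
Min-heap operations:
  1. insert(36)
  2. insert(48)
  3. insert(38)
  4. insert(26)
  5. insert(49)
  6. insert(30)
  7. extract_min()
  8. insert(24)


insert(36) -> [36]
insert(48) -> [36, 48]
insert(38) -> [36, 48, 38]
insert(26) -> [26, 36, 38, 48]
insert(49) -> [26, 36, 38, 48, 49]
insert(30) -> [26, 36, 30, 48, 49, 38]
extract_min()->26, [30, 36, 38, 48, 49]
insert(24) -> [24, 36, 30, 48, 49, 38]

Final heap: [24, 36, 30, 48, 49, 38]


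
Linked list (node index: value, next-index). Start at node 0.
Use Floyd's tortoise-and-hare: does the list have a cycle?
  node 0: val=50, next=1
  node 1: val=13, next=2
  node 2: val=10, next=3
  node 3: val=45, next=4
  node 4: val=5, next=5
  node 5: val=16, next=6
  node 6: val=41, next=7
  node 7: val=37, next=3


Floyd's tortoise (slow, +1) and hare (fast, +2):
  init: slow=0, fast=0
  step 1: slow=1, fast=2
  step 2: slow=2, fast=4
  step 3: slow=3, fast=6
  step 4: slow=4, fast=3
  step 5: slow=5, fast=5
  slow == fast at node 5: cycle detected

Cycle: yes


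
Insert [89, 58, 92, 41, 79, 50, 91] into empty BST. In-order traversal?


Insert 89: root
Insert 58: L from 89
Insert 92: R from 89
Insert 41: L from 89 -> L from 58
Insert 79: L from 89 -> R from 58
Insert 50: L from 89 -> L from 58 -> R from 41
Insert 91: R from 89 -> L from 92

In-order: [41, 50, 58, 79, 89, 91, 92]


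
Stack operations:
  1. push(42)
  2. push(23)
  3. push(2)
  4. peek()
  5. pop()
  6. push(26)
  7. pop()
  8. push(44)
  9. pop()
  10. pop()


push(42) -> [42]
push(23) -> [42, 23]
push(2) -> [42, 23, 2]
peek()->2
pop()->2, [42, 23]
push(26) -> [42, 23, 26]
pop()->26, [42, 23]
push(44) -> [42, 23, 44]
pop()->44, [42, 23]
pop()->23, [42]

Final stack: [42]


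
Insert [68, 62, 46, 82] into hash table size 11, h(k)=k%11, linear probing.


Insert 68: h=2 -> slot 2
Insert 62: h=7 -> slot 7
Insert 46: h=2, 1 probes -> slot 3
Insert 82: h=5 -> slot 5

Table: [None, None, 68, 46, None, 82, None, 62, None, None, None]


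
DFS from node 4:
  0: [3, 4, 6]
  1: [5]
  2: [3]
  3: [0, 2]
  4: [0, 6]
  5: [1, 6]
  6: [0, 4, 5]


Visit 4, push [6, 0]
Visit 0, push [6, 3]
Visit 3, push [2]
Visit 2, push []
Visit 6, push [5]
Visit 5, push [1]
Visit 1, push []

DFS order: [4, 0, 3, 2, 6, 5, 1]


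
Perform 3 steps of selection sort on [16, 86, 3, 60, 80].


Initial: [16, 86, 3, 60, 80]
Step 1: min=3 at 2
  Swap: [3, 86, 16, 60, 80]
Step 2: min=16 at 2
  Swap: [3, 16, 86, 60, 80]
Step 3: min=60 at 3
  Swap: [3, 16, 60, 86, 80]

After 3 steps: [3, 16, 60, 86, 80]


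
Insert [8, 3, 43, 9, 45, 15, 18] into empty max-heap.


Insert 8: [8]
Insert 3: [8, 3]
Insert 43: [43, 3, 8]
Insert 9: [43, 9, 8, 3]
Insert 45: [45, 43, 8, 3, 9]
Insert 15: [45, 43, 15, 3, 9, 8]
Insert 18: [45, 43, 18, 3, 9, 8, 15]

Final heap: [45, 43, 18, 3, 9, 8, 15]


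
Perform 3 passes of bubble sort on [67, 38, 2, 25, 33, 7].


Initial: [67, 38, 2, 25, 33, 7]
Pass 1: [38, 2, 25, 33, 7, 67] (5 swaps)
Pass 2: [2, 25, 33, 7, 38, 67] (4 swaps)
Pass 3: [2, 25, 7, 33, 38, 67] (1 swaps)

After 3 passes: [2, 25, 7, 33, 38, 67]


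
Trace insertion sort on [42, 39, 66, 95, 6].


Initial: [42, 39, 66, 95, 6]
Insert 39: [39, 42, 66, 95, 6]
Insert 66: [39, 42, 66, 95, 6]
Insert 95: [39, 42, 66, 95, 6]
Insert 6: [6, 39, 42, 66, 95]

Sorted: [6, 39, 42, 66, 95]


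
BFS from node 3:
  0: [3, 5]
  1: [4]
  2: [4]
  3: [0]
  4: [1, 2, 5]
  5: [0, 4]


Visit 3, enqueue [0]
Visit 0, enqueue [5]
Visit 5, enqueue [4]
Visit 4, enqueue [1, 2]
Visit 1, enqueue []
Visit 2, enqueue []

BFS order: [3, 0, 5, 4, 1, 2]


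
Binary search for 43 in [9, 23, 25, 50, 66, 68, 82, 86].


Step 1: lo=0, hi=7, mid=3, val=50
Step 2: lo=0, hi=2, mid=1, val=23
Step 3: lo=2, hi=2, mid=2, val=25

Not found


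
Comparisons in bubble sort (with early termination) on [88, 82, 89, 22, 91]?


Algorithm: bubble sort (with early termination)
Input: [88, 82, 89, 22, 91]
Sorted: [22, 82, 88, 89, 91]

10


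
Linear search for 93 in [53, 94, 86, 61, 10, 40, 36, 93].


i=0: 53!=93
i=1: 94!=93
i=2: 86!=93
i=3: 61!=93
i=4: 10!=93
i=5: 40!=93
i=6: 36!=93
i=7: 93==93 found!

Found at 7, 8 comps


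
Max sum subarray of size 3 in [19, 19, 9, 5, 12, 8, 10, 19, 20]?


[0:3]: 47
[1:4]: 33
[2:5]: 26
[3:6]: 25
[4:7]: 30
[5:8]: 37
[6:9]: 49

Max: 49 at [6:9]


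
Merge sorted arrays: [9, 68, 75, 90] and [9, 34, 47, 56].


Take 9 from A
Take 9 from B
Take 34 from B
Take 47 from B
Take 56 from B

Merged: [9, 9, 34, 47, 56, 68, 75, 90]


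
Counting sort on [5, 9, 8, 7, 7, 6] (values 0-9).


Input: [5, 9, 8, 7, 7, 6]
Counts: [0, 0, 0, 0, 0, 1, 1, 2, 1, 1]

Sorted: [5, 6, 7, 7, 8, 9]


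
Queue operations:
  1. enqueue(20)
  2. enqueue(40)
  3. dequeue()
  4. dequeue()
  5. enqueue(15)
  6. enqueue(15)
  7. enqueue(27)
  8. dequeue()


enqueue(20) -> [20]
enqueue(40) -> [20, 40]
dequeue()->20, [40]
dequeue()->40, []
enqueue(15) -> [15]
enqueue(15) -> [15, 15]
enqueue(27) -> [15, 15, 27]
dequeue()->15, [15, 27]

Final queue: [15, 27]


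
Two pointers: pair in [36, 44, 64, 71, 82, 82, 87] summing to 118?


lo=0(36)+hi=6(87)=123
lo=0(36)+hi=5(82)=118

Yes: 36+82=118


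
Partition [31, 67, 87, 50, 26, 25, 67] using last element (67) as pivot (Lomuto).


Pivot: 67
  31 <= 67: advance i (no swap)
  67 <= 67: advance i (no swap)
  50 <= 67: swap -> [31, 67, 50, 87, 26, 25, 67]
  26 <= 67: swap -> [31, 67, 50, 26, 87, 25, 67]
  25 <= 67: swap -> [31, 67, 50, 26, 25, 87, 67]
Place pivot at 5: [31, 67, 50, 26, 25, 67, 87]

Partitioned: [31, 67, 50, 26, 25, 67, 87]


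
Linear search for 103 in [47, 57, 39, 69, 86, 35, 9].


i=0: 47!=103
i=1: 57!=103
i=2: 39!=103
i=3: 69!=103
i=4: 86!=103
i=5: 35!=103
i=6: 9!=103

Not found, 7 comps


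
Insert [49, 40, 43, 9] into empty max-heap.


Insert 49: [49]
Insert 40: [49, 40]
Insert 43: [49, 40, 43]
Insert 9: [49, 40, 43, 9]

Final heap: [49, 40, 43, 9]


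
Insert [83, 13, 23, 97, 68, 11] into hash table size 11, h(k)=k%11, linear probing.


Insert 83: h=6 -> slot 6
Insert 13: h=2 -> slot 2
Insert 23: h=1 -> slot 1
Insert 97: h=9 -> slot 9
Insert 68: h=2, 1 probes -> slot 3
Insert 11: h=0 -> slot 0

Table: [11, 23, 13, 68, None, None, 83, None, None, 97, None]


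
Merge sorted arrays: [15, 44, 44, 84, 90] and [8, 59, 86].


Take 8 from B
Take 15 from A
Take 44 from A
Take 44 from A
Take 59 from B
Take 84 from A
Take 86 from B

Merged: [8, 15, 44, 44, 59, 84, 86, 90]


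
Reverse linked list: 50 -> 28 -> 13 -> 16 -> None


Step 1: curr=50, set curr.next=prev(None) | reversed so far: 50
Step 2: curr=28, set curr.next=prev(50) | reversed so far: 28 -> 50
Step 3: curr=13, set curr.next=prev(28) | reversed so far: 13 -> 28 -> 50
Step 4: curr=16, set curr.next=prev(13) | reversed so far: 16 -> 13 -> 28 -> 50

16 -> 13 -> 28 -> 50 -> None


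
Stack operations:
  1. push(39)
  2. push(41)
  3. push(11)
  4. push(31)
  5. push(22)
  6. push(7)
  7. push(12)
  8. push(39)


push(39) -> [39]
push(41) -> [39, 41]
push(11) -> [39, 41, 11]
push(31) -> [39, 41, 11, 31]
push(22) -> [39, 41, 11, 31, 22]
push(7) -> [39, 41, 11, 31, 22, 7]
push(12) -> [39, 41, 11, 31, 22, 7, 12]
push(39) -> [39, 41, 11, 31, 22, 7, 12, 39]

Final stack: [39, 41, 11, 31, 22, 7, 12, 39]


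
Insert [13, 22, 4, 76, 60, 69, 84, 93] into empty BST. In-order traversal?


Insert 13: root
Insert 22: R from 13
Insert 4: L from 13
Insert 76: R from 13 -> R from 22
Insert 60: R from 13 -> R from 22 -> L from 76
Insert 69: R from 13 -> R from 22 -> L from 76 -> R from 60
Insert 84: R from 13 -> R from 22 -> R from 76
Insert 93: R from 13 -> R from 22 -> R from 76 -> R from 84

In-order: [4, 13, 22, 60, 69, 76, 84, 93]


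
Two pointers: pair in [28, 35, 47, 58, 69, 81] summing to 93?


lo=0(28)+hi=5(81)=109
lo=0(28)+hi=4(69)=97
lo=0(28)+hi=3(58)=86
lo=1(35)+hi=3(58)=93

Yes: 35+58=93


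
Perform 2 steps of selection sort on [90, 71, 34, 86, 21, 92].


Initial: [90, 71, 34, 86, 21, 92]
Step 1: min=21 at 4
  Swap: [21, 71, 34, 86, 90, 92]
Step 2: min=34 at 2
  Swap: [21, 34, 71, 86, 90, 92]

After 2 steps: [21, 34, 71, 86, 90, 92]


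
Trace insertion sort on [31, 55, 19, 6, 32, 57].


Initial: [31, 55, 19, 6, 32, 57]
Insert 55: [31, 55, 19, 6, 32, 57]
Insert 19: [19, 31, 55, 6, 32, 57]
Insert 6: [6, 19, 31, 55, 32, 57]
Insert 32: [6, 19, 31, 32, 55, 57]
Insert 57: [6, 19, 31, 32, 55, 57]

Sorted: [6, 19, 31, 32, 55, 57]


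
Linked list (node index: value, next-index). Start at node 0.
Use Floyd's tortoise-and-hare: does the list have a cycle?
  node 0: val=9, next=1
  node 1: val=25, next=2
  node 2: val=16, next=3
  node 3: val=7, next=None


Floyd's tortoise (slow, +1) and hare (fast, +2):
  init: slow=0, fast=0
  step 1: slow=1, fast=2
  step 2: fast 2->3->None, no cycle

Cycle: no


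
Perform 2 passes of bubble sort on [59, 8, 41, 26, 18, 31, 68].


Initial: [59, 8, 41, 26, 18, 31, 68]
Pass 1: [8, 41, 26, 18, 31, 59, 68] (5 swaps)
Pass 2: [8, 26, 18, 31, 41, 59, 68] (3 swaps)

After 2 passes: [8, 26, 18, 31, 41, 59, 68]


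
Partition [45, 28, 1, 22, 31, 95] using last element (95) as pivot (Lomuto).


Pivot: 95
  45 <= 95: advance i (no swap)
  28 <= 95: advance i (no swap)
  1 <= 95: advance i (no swap)
  22 <= 95: advance i (no swap)
  31 <= 95: advance i (no swap)
Place pivot at 5: [45, 28, 1, 22, 31, 95]

Partitioned: [45, 28, 1, 22, 31, 95]


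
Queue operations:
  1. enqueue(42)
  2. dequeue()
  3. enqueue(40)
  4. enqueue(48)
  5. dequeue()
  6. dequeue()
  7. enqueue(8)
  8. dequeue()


enqueue(42) -> [42]
dequeue()->42, []
enqueue(40) -> [40]
enqueue(48) -> [40, 48]
dequeue()->40, [48]
dequeue()->48, []
enqueue(8) -> [8]
dequeue()->8, []

Final queue: []


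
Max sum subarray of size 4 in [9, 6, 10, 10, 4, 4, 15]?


[0:4]: 35
[1:5]: 30
[2:6]: 28
[3:7]: 33

Max: 35 at [0:4]


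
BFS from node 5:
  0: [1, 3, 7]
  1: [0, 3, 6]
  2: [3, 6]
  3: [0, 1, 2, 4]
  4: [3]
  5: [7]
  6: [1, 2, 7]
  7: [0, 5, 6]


Visit 5, enqueue [7]
Visit 7, enqueue [0, 6]
Visit 0, enqueue [1, 3]
Visit 6, enqueue [2]
Visit 1, enqueue []
Visit 3, enqueue [4]
Visit 2, enqueue []
Visit 4, enqueue []

BFS order: [5, 7, 0, 6, 1, 3, 2, 4]


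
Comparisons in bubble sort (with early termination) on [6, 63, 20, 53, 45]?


Algorithm: bubble sort (with early termination)
Input: [6, 63, 20, 53, 45]
Sorted: [6, 20, 45, 53, 63]

9


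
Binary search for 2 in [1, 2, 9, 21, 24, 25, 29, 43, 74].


Step 1: lo=0, hi=8, mid=4, val=24
Step 2: lo=0, hi=3, mid=1, val=2

Found at index 1


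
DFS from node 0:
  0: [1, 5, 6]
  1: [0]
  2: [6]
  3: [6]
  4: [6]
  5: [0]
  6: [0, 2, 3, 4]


Visit 0, push [6, 5, 1]
Visit 1, push []
Visit 5, push []
Visit 6, push [4, 3, 2]
Visit 2, push []
Visit 3, push []
Visit 4, push []

DFS order: [0, 1, 5, 6, 2, 3, 4]


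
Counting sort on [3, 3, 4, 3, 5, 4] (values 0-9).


Input: [3, 3, 4, 3, 5, 4]
Counts: [0, 0, 0, 3, 2, 1, 0, 0, 0, 0]

Sorted: [3, 3, 3, 4, 4, 5]


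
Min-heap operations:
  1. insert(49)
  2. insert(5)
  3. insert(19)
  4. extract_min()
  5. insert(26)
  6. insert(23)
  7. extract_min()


insert(49) -> [49]
insert(5) -> [5, 49]
insert(19) -> [5, 49, 19]
extract_min()->5, [19, 49]
insert(26) -> [19, 49, 26]
insert(23) -> [19, 23, 26, 49]
extract_min()->19, [23, 49, 26]

Final heap: [23, 49, 26]


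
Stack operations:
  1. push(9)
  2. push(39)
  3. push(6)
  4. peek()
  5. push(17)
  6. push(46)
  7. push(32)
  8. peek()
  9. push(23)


push(9) -> [9]
push(39) -> [9, 39]
push(6) -> [9, 39, 6]
peek()->6
push(17) -> [9, 39, 6, 17]
push(46) -> [9, 39, 6, 17, 46]
push(32) -> [9, 39, 6, 17, 46, 32]
peek()->32
push(23) -> [9, 39, 6, 17, 46, 32, 23]

Final stack: [9, 39, 6, 17, 46, 32, 23]


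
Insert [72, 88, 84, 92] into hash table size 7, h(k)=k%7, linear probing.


Insert 72: h=2 -> slot 2
Insert 88: h=4 -> slot 4
Insert 84: h=0 -> slot 0
Insert 92: h=1 -> slot 1

Table: [84, 92, 72, None, 88, None, None]


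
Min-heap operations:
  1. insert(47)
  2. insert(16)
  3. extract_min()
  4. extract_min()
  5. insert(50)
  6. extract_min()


insert(47) -> [47]
insert(16) -> [16, 47]
extract_min()->16, [47]
extract_min()->47, []
insert(50) -> [50]
extract_min()->50, []

Final heap: []


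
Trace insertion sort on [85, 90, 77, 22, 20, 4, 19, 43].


Initial: [85, 90, 77, 22, 20, 4, 19, 43]
Insert 90: [85, 90, 77, 22, 20, 4, 19, 43]
Insert 77: [77, 85, 90, 22, 20, 4, 19, 43]
Insert 22: [22, 77, 85, 90, 20, 4, 19, 43]
Insert 20: [20, 22, 77, 85, 90, 4, 19, 43]
Insert 4: [4, 20, 22, 77, 85, 90, 19, 43]
Insert 19: [4, 19, 20, 22, 77, 85, 90, 43]
Insert 43: [4, 19, 20, 22, 43, 77, 85, 90]

Sorted: [4, 19, 20, 22, 43, 77, 85, 90]


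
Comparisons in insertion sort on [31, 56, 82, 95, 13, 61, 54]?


Algorithm: insertion sort
Input: [31, 56, 82, 95, 13, 61, 54]
Sorted: [13, 31, 54, 56, 61, 82, 95]

15


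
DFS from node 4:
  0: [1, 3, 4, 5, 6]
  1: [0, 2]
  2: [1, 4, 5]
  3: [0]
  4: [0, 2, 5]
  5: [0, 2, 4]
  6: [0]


Visit 4, push [5, 2, 0]
Visit 0, push [6, 5, 3, 1]
Visit 1, push [2]
Visit 2, push [5]
Visit 5, push []
Visit 3, push []
Visit 6, push []

DFS order: [4, 0, 1, 2, 5, 3, 6]


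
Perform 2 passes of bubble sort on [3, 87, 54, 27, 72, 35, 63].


Initial: [3, 87, 54, 27, 72, 35, 63]
Pass 1: [3, 54, 27, 72, 35, 63, 87] (5 swaps)
Pass 2: [3, 27, 54, 35, 63, 72, 87] (3 swaps)

After 2 passes: [3, 27, 54, 35, 63, 72, 87]


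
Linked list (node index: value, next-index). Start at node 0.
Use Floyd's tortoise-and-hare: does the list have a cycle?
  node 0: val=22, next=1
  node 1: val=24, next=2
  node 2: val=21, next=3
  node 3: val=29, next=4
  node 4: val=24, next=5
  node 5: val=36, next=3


Floyd's tortoise (slow, +1) and hare (fast, +2):
  init: slow=0, fast=0
  step 1: slow=1, fast=2
  step 2: slow=2, fast=4
  step 3: slow=3, fast=3
  slow == fast at node 3: cycle detected

Cycle: yes


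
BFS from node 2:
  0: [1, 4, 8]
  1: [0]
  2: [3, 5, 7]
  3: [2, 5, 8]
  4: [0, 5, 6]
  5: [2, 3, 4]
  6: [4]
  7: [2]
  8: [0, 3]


Visit 2, enqueue [3, 5, 7]
Visit 3, enqueue [8]
Visit 5, enqueue [4]
Visit 7, enqueue []
Visit 8, enqueue [0]
Visit 4, enqueue [6]
Visit 0, enqueue [1]
Visit 6, enqueue []
Visit 1, enqueue []

BFS order: [2, 3, 5, 7, 8, 4, 0, 6, 1]


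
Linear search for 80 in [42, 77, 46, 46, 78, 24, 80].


i=0: 42!=80
i=1: 77!=80
i=2: 46!=80
i=3: 46!=80
i=4: 78!=80
i=5: 24!=80
i=6: 80==80 found!

Found at 6, 7 comps


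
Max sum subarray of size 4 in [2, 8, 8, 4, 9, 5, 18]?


[0:4]: 22
[1:5]: 29
[2:6]: 26
[3:7]: 36

Max: 36 at [3:7]


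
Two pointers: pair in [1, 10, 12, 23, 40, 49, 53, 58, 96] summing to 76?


lo=0(1)+hi=8(96)=97
lo=0(1)+hi=7(58)=59
lo=1(10)+hi=7(58)=68
lo=2(12)+hi=7(58)=70
lo=3(23)+hi=7(58)=81
lo=3(23)+hi=6(53)=76

Yes: 23+53=76


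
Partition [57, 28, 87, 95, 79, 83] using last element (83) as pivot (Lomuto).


Pivot: 83
  57 <= 83: advance i (no swap)
  28 <= 83: advance i (no swap)
  79 <= 83: swap -> [57, 28, 79, 95, 87, 83]
Place pivot at 3: [57, 28, 79, 83, 87, 95]

Partitioned: [57, 28, 79, 83, 87, 95]
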